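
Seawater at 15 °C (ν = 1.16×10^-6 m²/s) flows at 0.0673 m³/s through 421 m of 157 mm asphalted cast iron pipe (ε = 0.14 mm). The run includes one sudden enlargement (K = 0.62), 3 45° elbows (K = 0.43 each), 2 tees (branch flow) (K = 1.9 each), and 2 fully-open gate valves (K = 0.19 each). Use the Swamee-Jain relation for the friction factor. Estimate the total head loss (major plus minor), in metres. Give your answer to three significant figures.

V = 4Q/(πD²) = 3.476 m/s; V²/2g = 0.6160 m
Re = 4.71×10^5, ε/D = 8.92×10^-4 → f = 0.01991 (Swamee-Jain)
Major: h_f = f(L/D)·V²/2g = 0.01991·2682·0.6160 = 32.88 m
Minor: ΣK = 6.09; h_m = ΣK·V²/2g = 3.751 m
Total H_L = 32.88 + 3.751 = 36.64 m

H_L ≈ 36.6 m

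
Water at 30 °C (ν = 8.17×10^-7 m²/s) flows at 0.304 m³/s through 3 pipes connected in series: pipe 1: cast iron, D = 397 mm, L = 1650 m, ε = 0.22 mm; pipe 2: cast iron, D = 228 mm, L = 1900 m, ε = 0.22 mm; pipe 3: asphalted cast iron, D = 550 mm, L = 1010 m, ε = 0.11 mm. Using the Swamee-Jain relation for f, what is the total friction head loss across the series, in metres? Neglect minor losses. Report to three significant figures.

Pipe 1: V = 2.456 m/s, Re = 1.19×10^6, ε/D = 5.54×10^-4, f = 0.01758, h_1 = f(L/D)V²/2g = 22.46 m
Pipe 2: V = 7.446 m/s, Re = 2.08×10^6, ε/D = 9.65×10^-4, f = 0.01968, h_2 = f(L/D)V²/2g = 463.3 m
Pipe 3: V = 1.280 m/s, Re = 8.61×10^5, ε/D = 2.00×10^-4, f = 0.01490, h_3 = f(L/D)V²/2g = 2.284 m
Series → Q common, losses add: H = Σh = 488.1 m

H ≈ 488 m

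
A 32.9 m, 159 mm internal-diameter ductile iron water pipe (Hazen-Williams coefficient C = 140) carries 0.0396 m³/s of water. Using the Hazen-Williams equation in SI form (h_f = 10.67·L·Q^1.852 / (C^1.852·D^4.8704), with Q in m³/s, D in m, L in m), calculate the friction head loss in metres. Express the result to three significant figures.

h_f ≈ 0.730 m

h_f = 10.67·32.9·0.0396^1.852 / (140^1.852·0.159^4.8704) = 0.7298 m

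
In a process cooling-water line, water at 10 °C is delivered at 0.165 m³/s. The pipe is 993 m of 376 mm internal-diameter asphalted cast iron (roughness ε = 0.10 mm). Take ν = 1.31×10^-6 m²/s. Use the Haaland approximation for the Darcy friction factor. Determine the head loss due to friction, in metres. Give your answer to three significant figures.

V = 4Q/(πD²) = 4·0.165/(π·0.376²) = 1.486 m/s
Re = VD/ν = 1.486·0.376/1.31×10^-6 = 4.27×10^5 → turbulent
ε/D = 0.10/376 = 2.66×10^-4
Haaland: f = 0.01606
h_f = f(L/D)V²/(2g) = 0.01606·(993/0.376)·1.486²/(2·9.81) = 4.774 m

h_f ≈ 4.77 m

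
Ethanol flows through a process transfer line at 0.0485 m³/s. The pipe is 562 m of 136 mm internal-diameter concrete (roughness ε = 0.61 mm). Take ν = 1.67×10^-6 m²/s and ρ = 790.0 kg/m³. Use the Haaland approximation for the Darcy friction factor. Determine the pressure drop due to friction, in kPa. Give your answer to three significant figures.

V = 4Q/(πD²) = 4·0.0485/(π·0.136²) = 3.339 m/s
Re = VD/ν = 3.339·0.136/1.67×10^-6 = 2.72×10^5 → turbulent
ε/D = 0.61/136 = 0.00449
Haaland: f = 0.02979
h_f = f(L/D)V²/(2g) = 0.02979·(562/0.136)·3.339²/(2·9.81) = 69.95 m
Δp = ρg·h_f = 790.0·9.81·69.95 = 542.1 kPa

Δp ≈ 542 kPa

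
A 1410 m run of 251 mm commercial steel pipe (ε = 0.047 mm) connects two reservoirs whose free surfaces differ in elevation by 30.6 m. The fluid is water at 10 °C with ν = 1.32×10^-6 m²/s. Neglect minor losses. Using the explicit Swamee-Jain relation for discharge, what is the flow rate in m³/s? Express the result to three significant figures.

Swamee-Jain (Type II): Q = -0.965·√(gD⁵h_f/L)·ln[ε/(3.7D) + √(3.17ν²L/(gD³h_f))]
√(gD⁵h_f/L) = √(9.81·0.251⁵·30.6/1410) = 0.01456
ε/(3.7D) = 5.06×10^-5; √(3.17ν²L/(gD³h_f)) = 4.05×10^-5
Q = -0.965·0.01456·ln(9.111×10^-5) = 0.1307 m³/s
Check: V = 2.64 m/s, Re = 5.02×10^5, f = 0.01538, h_f = 30.8 m ≈ 30.6 m ✓

Q ≈ 0.131 m³/s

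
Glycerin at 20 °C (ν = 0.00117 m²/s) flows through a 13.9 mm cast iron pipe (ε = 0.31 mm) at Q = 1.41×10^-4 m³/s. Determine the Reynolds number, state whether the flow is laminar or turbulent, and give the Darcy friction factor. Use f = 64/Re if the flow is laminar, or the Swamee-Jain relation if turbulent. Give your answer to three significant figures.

V = 4Q/(πD²) = 0.9292 m/s
Re = VD/ν = 0.9292·0.0139/0.00117 = 11.0
Re < 2300 → laminar → f = 64/Re = 5.798

Re ≈ 11.0; laminar; f = 64/Re ≈ 5.80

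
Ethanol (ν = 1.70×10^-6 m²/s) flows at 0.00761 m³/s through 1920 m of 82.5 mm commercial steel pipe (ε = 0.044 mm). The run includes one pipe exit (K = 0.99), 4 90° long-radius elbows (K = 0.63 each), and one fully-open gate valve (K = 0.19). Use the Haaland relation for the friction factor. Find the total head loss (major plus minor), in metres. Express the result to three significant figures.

V = 4Q/(πD²) = 1.424 m/s; V²/2g = 0.1033 m
Re = 6.91×10^4, ε/D = 5.33×10^-4 → f = 0.02125 (Haaland)
Major: h_f = f(L/D)·V²/2g = 0.02125·23273·0.1033 = 51.07 m
Minor: ΣK = 3.70; h_m = ΣK·V²/2g = 0.3822 m
Total H_L = 51.07 + 0.3822 = 51.46 m

H_L ≈ 51.5 m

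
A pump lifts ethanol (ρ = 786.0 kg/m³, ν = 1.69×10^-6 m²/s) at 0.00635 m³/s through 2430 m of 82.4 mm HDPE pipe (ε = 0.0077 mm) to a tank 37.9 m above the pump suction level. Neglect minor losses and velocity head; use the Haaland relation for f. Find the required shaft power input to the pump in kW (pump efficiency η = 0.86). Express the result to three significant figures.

V = 4Q/(πD²) = 1.191 m/s; Re = 5.81×10^4; ε/D = 9.34×10^-5; f = 0.02032
h_f = f(L/D)V²/2g = 43.31 m
Total head H = z + h_f = 37.9 + 43.31 = 81.21 m
P_hyd = ρgQH = 786.0·9.81·0.00635·81.21 = 3.976 kW
P_shaft = P_hyd/η = 3.976/0.86 = 4.624 kW

P_shaft ≈ 4.62 kW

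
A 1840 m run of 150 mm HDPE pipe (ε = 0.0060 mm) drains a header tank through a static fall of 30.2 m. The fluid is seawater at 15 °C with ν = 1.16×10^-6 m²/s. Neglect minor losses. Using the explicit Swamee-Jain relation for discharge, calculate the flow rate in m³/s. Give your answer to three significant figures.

Swamee-Jain (Type II): Q = -0.965·√(gD⁵h_f/L)·ln[ε/(3.7D) + √(3.17ν²L/(gD³h_f))]
√(gD⁵h_f/L) = √(9.81·0.150⁵·30.2/1840) = 0.003497
ε/(3.7D) = 1.08×10^-5; √(3.17ν²L/(gD³h_f)) = 8.86×10^-5
Q = -0.965·0.003497·ln(9.941×10^-5) = 0.03110 m³/s
Check: V = 1.76 m/s, Re = 2.28×10^5, f = 0.01554, h_f = 30.1 m ≈ 30.2 m ✓

Q ≈ 0.0311 m³/s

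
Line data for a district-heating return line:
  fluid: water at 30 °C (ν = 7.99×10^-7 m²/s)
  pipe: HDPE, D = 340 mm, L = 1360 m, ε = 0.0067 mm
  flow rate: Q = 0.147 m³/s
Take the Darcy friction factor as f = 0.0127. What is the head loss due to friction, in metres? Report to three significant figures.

V = 4Q/(πD²) = 4·0.147/(π·0.340²) = 1.619 m/s
h_f = f(L/D)V²/(2g) = 0.01270·(1360/0.340)·1.619²/(2·9.81) = 6.787 m

h_f ≈ 6.79 m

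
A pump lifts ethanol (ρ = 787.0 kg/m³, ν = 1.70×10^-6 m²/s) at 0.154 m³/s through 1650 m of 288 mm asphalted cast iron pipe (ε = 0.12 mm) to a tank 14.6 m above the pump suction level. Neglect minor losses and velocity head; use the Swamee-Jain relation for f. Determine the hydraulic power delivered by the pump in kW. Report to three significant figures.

P_hyd ≈ 51.2 kW

V = 4Q/(πD²) = 2.364 m/s; Re = 4.00×10^5; ε/D = 4.17×10^-4; f = 0.01747
h_f = f(L/D)V²/2g = 28.50 m
Total head H = z + h_f = 14.6 + 28.50 = 43.10 m
P_hyd = ρgQH = 787.0·9.81·0.154·43.10 = 51.25 kW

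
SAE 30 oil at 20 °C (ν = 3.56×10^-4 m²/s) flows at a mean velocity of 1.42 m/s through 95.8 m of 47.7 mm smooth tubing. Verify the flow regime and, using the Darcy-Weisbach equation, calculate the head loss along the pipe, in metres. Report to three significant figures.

h_f ≈ 69.4 m

Re = VD/ν = 1.42·0.04770/3.56×10^-4 = 190 → laminar (Re < 2300)
f = 64/Re = 0.3364
h_f = f(L/D)V²/(2g) = 0.3364·(95.8/0.04770)·1.42²/(2·9.81) = 69.43 m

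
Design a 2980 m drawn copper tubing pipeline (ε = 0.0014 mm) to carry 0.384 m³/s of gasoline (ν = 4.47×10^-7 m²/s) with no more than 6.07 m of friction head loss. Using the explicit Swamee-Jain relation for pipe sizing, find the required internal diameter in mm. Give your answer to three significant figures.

Swamee-Jain (Type III): D = 0.66·[ε^1.25·(LQ²/(gh_f))^4.75 + ν·Q^9.4·(L/(gh_f))^5.2]^0.04
LQ²/(gh_f) = 7.379; L/(gh_f) = 50.04
Term 1 = ε^1.25·(…)^4.75 = 6.39×10^-4; Term 2 = ν·Q^9.4·(…)^5.2 = 0.0380
D = 0.66·(6.39×10^-4 + 0.0380)^0.04 = 0.5795 m = 579 mm
Check: V = 1.46 m/s, Re = 1.89×10^6, f = 0.01055, h_f = 5.86 m ≈ 6.07 m ✓

D ≈ 579 mm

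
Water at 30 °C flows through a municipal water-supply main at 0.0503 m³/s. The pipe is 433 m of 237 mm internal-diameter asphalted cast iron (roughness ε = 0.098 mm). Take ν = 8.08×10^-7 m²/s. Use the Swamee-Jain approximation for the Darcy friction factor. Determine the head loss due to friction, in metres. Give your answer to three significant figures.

V = 4Q/(πD²) = 4·0.0503/(π·0.237²) = 1.140 m/s
Re = VD/ν = 1.140·0.237/8.08×10^-7 = 3.34×10^5 → turbulent
ε/D = 0.098/237 = 4.14×10^-4
Swamee-Jain: f = 0.01766
h_f = f(L/D)V²/(2g) = 0.01766·(433/0.237)·1.140²/(2·9.81) = 2.139 m

h_f ≈ 2.14 m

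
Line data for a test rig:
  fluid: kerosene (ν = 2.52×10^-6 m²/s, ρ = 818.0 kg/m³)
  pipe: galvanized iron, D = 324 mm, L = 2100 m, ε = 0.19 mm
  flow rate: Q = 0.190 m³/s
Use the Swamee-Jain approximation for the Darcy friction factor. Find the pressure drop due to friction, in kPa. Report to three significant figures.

V = 4Q/(πD²) = 4·0.190/(π·0.324²) = 2.304 m/s
Re = VD/ν = 2.304·0.324/2.52×10^-6 = 2.96×10^5 → turbulent
ε/D = 0.19/324 = 5.86×10^-4
Swamee-Jain: f = 0.01882
h_f = f(L/D)V²/(2g) = 0.01882·(2100/0.324)·2.304²/(2·9.81) = 33.02 m
Δp = ρg·h_f = 818.0·9.81·33.02 = 265.0 kPa

Δp ≈ 265 kPa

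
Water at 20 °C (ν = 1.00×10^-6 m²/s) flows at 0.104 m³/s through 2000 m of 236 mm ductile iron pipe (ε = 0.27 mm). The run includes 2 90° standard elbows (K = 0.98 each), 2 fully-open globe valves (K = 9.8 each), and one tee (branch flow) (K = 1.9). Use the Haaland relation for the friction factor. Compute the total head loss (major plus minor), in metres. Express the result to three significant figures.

H_L ≈ 57.4 m

V = 4Q/(πD²) = 2.377 m/s; V²/2g = 0.2881 m
Re = 5.61×10^5, ε/D = 0.00114 → f = 0.02076 (Haaland)
Major: h_f = f(L/D)·V²/2g = 0.02076·8475·0.2881 = 50.69 m
Minor: ΣK = 23.5; h_m = ΣK·V²/2g = 6.759 m
Total H_L = 50.69 + 6.759 = 57.45 m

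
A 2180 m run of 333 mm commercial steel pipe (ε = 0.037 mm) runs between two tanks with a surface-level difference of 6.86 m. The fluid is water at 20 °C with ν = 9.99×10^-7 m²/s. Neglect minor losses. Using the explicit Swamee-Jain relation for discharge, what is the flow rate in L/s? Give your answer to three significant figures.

Q ≈ 102 L/s

Swamee-Jain (Type II): Q = -0.965·√(gD⁵h_f/L)·ln[ε/(3.7D) + √(3.17ν²L/(gD³h_f))]
√(gD⁵h_f/L) = √(9.81·0.333⁵·6.86/2180) = 0.01124
ε/(3.7D) = 3.00×10^-5; √(3.17ν²L/(gD³h_f)) = 5.27×10^-5
Q = -0.965·0.01124·ln(8.271×10^-5) = 0.1020 m³/s
Check: V = 1.17 m/s, Re = 3.90×10^5, f = 0.01502, h_f = 6.87 m ≈ 6.86 m ✓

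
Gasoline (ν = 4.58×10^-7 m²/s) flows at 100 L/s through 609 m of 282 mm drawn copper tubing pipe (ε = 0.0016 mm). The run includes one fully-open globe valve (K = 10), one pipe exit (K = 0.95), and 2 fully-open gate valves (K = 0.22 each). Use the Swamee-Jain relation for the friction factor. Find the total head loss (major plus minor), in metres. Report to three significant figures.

H_L ≈ 4.81 m

V = 4Q/(πD²) = 1.601 m/s; V²/2g = 0.1307 m
Re = 9.86×10^5, ε/D = 5.67×10^-6 → f = 0.01178 (Swamee-Jain)
Major: h_f = f(L/D)·V²/2g = 0.01178·2160·0.1307 = 3.323 m
Minor: ΣK = 11.4; h_m = ΣK·V²/2g = 1.488 m
Total H_L = 3.323 + 1.488 = 4.811 m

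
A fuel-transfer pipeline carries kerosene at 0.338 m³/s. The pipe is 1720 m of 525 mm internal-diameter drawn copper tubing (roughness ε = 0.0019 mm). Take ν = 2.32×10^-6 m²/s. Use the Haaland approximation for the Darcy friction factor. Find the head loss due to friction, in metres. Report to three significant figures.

h_f ≈ 5.68 m

V = 4Q/(πD²) = 4·0.338/(π·0.525²) = 1.561 m/s
Re = VD/ν = 1.561·0.525/2.32×10^-6 = 3.53×10^5 → turbulent
ε/D = 0.0019/525 = 3.62×10^-6
Haaland: f = 0.01394
h_f = f(L/D)V²/(2g) = 0.01394·(1720/0.525)·1.561²/(2·9.81) = 5.677 m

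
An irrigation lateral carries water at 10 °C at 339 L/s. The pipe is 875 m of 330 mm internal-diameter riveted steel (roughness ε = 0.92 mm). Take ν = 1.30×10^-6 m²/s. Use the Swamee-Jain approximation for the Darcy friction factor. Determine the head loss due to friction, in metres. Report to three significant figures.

V = 4Q/(πD²) = 4·0.339/(π·0.330²) = 3.964 m/s
Re = VD/ν = 3.964·0.330/1.30×10^-6 = 1.01×10^6 → turbulent
ε/D = 0.92/330 = 0.00279
Swamee-Jain: f = 0.02585
h_f = f(L/D)V²/(2g) = 0.02585·(875/0.330)·3.964²/(2·9.81) = 54.87 m

h_f ≈ 54.9 m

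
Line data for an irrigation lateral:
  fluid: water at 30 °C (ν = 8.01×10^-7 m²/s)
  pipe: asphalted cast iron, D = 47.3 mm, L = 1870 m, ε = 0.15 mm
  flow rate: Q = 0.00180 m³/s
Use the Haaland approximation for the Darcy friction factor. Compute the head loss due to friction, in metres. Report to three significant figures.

V = 4Q/(πD²) = 4·0.00180/(π·0.0473²) = 1.024 m/s
Re = VD/ν = 1.024·0.0473/8.01×10^-7 = 6.05×10^4 → turbulent
ε/D = 0.15/47.3 = 0.00317
Haaland: f = 0.02845
h_f = f(L/D)V²/(2g) = 0.02845·(1870/0.0473)·1.024²/(2·9.81) = 60.15 m

h_f ≈ 60.1 m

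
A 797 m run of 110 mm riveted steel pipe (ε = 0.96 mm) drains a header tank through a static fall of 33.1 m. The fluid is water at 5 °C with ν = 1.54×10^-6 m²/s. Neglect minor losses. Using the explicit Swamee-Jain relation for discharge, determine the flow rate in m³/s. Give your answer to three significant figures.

Q ≈ 0.0148 m³/s

Swamee-Jain (Type II): Q = -0.965·√(gD⁵h_f/L)·ln[ε/(3.7D) + √(3.17ν²L/(gD³h_f))]
√(gD⁵h_f/L) = √(9.81·0.110⁵·33.1/797) = 0.002562
ε/(3.7D) = 0.00236; √(3.17ν²L/(gD³h_f)) = 1.18×10^-4
Q = -0.965·0.002562·ln(0.002476) = 0.01483 m³/s
Check: V = 1.56 m/s, Re = 1.11×10^5, f = 0.03704, h_f = 33.3 m ≈ 33.1 m ✓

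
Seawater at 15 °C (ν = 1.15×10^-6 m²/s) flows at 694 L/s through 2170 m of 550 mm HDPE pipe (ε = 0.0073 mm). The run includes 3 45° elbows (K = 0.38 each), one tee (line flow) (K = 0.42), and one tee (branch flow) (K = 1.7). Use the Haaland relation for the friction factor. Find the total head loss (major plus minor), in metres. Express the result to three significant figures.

H_L ≈ 20.8 m

V = 4Q/(πD²) = 2.921 m/s; V²/2g = 0.4349 m
Re = 1.40×10^6, ε/D = 1.33×10^-5 → f = 0.01127 (Haaland)
Major: h_f = f(L/D)·V²/2g = 0.01127·3945·0.4349 = 19.34 m
Minor: ΣK = 3.26; h_m = ΣK·V²/2g = 1.418 m
Total H_L = 19.34 + 1.418 = 20.75 m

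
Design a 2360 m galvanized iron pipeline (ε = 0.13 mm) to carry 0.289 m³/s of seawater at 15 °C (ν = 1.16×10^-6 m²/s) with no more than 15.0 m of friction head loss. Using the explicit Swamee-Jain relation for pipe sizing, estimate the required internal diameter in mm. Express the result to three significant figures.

D ≈ 451 mm

Swamee-Jain (Type III): D = 0.66·[ε^1.25·(LQ²/(gh_f))^4.75 + ν·Q^9.4·(L/(gh_f))^5.2]^0.04
LQ²/(gh_f) = 1.340; L/(gh_f) = 16.04
Term 1 = ε^1.25·(…)^4.75 = 5.56×10^-5; Term 2 = ν·Q^9.4·(…)^5.2 = 1.84×10^-5
D = 0.66·(5.56×10^-5 + 1.84×10^-5)^0.04 = 0.4511 m = 451 mm
Check: V = 1.81 m/s, Re = 7.03×10^5, f = 0.01593, h_f = 13.9 m ≈ 15.0 m ✓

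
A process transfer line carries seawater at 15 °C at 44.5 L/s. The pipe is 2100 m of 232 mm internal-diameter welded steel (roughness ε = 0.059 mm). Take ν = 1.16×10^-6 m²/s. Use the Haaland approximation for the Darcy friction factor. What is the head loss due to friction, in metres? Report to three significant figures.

V = 4Q/(πD²) = 4·0.0445/(π·0.232²) = 1.053 m/s
Re = VD/ν = 1.053·0.232/1.16×10^-6 = 2.11×10^5 → turbulent
ε/D = 0.059/232 = 2.54×10^-4
Haaland: f = 0.01712
h_f = f(L/D)V²/(2g) = 0.01712·(2100/0.232)·1.053²/(2·9.81) = 8.751 m

h_f ≈ 8.75 m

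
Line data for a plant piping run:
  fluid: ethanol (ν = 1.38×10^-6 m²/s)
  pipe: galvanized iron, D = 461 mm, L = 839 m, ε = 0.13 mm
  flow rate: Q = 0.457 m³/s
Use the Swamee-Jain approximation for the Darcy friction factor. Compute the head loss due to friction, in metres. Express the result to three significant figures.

h_f ≈ 10.9 m

V = 4Q/(πD²) = 4·0.457/(π·0.461²) = 2.738 m/s
Re = VD/ν = 2.738·0.461/1.38×10^-6 = 9.15×10^5 → turbulent
ε/D = 0.13/461 = 2.82×10^-4
Swamee-Jain: f = 0.01566
h_f = f(L/D)V²/(2g) = 0.01566·(839/0.461)·2.738²/(2·9.81) = 10.89 m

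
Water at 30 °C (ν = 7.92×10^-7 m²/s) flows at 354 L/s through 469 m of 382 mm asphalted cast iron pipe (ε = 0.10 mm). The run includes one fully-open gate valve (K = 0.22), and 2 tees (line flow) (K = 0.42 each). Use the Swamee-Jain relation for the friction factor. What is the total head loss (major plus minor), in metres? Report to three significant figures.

V = 4Q/(πD²) = 3.089 m/s; V²/2g = 0.4863 m
Re = 1.49×10^6, ε/D = 2.62×10^-4 → f = 0.01515 (Swamee-Jain)
Major: h_f = f(L/D)·V²/2g = 0.01515·1228·0.4863 = 9.046 m
Minor: ΣK = 1.06; h_m = ΣK·V²/2g = 0.5154 m
Total H_L = 9.046 + 0.5154 = 9.562 m

H_L ≈ 9.56 m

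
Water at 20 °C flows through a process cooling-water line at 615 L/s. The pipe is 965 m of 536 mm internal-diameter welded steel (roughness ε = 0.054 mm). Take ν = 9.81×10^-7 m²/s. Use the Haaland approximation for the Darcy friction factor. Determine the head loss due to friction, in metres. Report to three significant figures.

h_f ≈ 8.84 m

V = 4Q/(πD²) = 4·0.615/(π·0.536²) = 2.726 m/s
Re = VD/ν = 2.726·0.536/9.81×10^-7 = 1.49×10^6 → turbulent
ε/D = 0.054/536 = 1.01×10^-4
Haaland: f = 0.01296
h_f = f(L/D)V²/(2g) = 0.01296·(965/0.536)·2.726²/(2·9.81) = 8.837 m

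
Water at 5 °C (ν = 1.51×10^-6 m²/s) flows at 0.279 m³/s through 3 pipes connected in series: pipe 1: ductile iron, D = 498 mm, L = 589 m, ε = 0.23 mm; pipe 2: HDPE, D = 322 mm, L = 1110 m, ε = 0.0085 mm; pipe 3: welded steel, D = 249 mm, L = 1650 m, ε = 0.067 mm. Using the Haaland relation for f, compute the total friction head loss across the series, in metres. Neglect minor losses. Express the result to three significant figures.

H ≈ 198 m

Pipe 1: V = 1.432 m/s, Re = 4.72×10^5, ε/D = 4.62×10^-4, f = 0.01738, h_1 = f(L/D)V²/2g = 2.149 m
Pipe 2: V = 3.426 m/s, Re = 7.31×10^5, ε/D = 2.64×10^-5, f = 0.01263, h_2 = f(L/D)V²/2g = 26.04 m
Pipe 3: V = 5.729 m/s, Re = 9.45×10^5, ε/D = 2.69×10^-4, f = 0.01535, h_3 = f(L/D)V²/2g = 170.2 m
Series → Q common, losses add: H = Σh = 198.4 m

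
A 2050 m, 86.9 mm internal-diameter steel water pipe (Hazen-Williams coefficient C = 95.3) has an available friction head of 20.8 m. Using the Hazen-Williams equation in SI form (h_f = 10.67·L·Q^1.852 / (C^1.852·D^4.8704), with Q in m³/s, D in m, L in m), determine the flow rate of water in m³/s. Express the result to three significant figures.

Q ≈ 0.00361 m³/s

Rearranging: Q = [h_f·C^1.852·D^4.8704 / (10.67·L)]^(1/1.852)
Q = [20.8·95.3^1.852·0.0869^4.8704 / (10.67·2050)]^0.540 = 0.003608 m³/s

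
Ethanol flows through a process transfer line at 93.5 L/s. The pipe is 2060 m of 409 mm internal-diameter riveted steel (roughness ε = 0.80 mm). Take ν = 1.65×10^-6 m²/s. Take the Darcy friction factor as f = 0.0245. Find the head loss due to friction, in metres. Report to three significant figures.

h_f ≈ 3.19 m

V = 4Q/(πD²) = 4·0.0935/(π·0.409²) = 0.7117 m/s
h_f = f(L/D)V²/(2g) = 0.02450·(2060/0.409)·0.7117²/(2·9.81) = 3.185 m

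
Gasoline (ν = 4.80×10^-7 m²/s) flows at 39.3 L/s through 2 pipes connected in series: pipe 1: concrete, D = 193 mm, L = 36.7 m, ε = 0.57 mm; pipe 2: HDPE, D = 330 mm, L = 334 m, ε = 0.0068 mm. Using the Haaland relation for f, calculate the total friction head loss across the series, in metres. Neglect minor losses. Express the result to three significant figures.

Pipe 1: V = 1.343 m/s, Re = 5.40×10^5, ε/D = 0.00295, f = 0.02633, h_1 = f(L/D)V²/2g = 0.4605 m
Pipe 2: V = 0.4595 m/s, Re = 3.16×10^5, ε/D = 2.06×10^-5, f = 0.01438, h_2 = f(L/D)V²/2g = 0.1566 m
Series → Q common, losses add: H = Σh = 0.6172 m

H ≈ 0.617 m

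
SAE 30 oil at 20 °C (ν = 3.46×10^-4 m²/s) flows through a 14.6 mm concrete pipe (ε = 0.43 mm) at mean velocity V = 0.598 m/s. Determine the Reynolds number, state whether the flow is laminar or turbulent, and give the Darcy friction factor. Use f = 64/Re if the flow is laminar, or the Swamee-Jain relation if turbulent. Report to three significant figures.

Re = VD/ν = 0.5980·0.0146/3.46×10^-4 = 25.2
Re < 2300 → laminar → f = 64/Re = 2.536

Re ≈ 25.2; laminar; f = 64/Re ≈ 2.54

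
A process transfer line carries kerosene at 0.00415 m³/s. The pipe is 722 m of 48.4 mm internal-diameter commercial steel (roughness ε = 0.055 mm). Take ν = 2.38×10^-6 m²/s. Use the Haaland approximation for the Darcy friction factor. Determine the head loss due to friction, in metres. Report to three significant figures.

h_f ≈ 94.3 m

V = 4Q/(πD²) = 4·0.00415/(π·0.0484²) = 2.256 m/s
Re = VD/ν = 2.256·0.0484/2.38×10^-6 = 4.59×10^4 → turbulent
ε/D = 0.055/48.4 = 0.00114
Haaland: f = 0.02438
h_f = f(L/D)V²/(2g) = 0.02438·(722/0.0484)·2.256²/(2·9.81) = 94.30 m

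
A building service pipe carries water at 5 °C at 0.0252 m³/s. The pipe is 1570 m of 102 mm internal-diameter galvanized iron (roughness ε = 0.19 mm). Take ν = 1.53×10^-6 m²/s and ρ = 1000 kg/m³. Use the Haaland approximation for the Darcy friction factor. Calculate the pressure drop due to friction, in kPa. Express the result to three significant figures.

Δp ≈ 1740 kPa

V = 4Q/(πD²) = 4·0.0252/(π·0.102²) = 3.084 m/s
Re = VD/ν = 3.084·0.102/1.53×10^-6 = 2.06×10^5 → turbulent
ε/D = 0.19/102 = 0.00186
Haaland: f = 0.02383
h_f = f(L/D)V²/(2g) = 0.02383·(1570/0.102)·3.084²/(2·9.81) = 177.8 m
Δp = ρg·h_f = 1000·9.81·177.8 = 1744 kPa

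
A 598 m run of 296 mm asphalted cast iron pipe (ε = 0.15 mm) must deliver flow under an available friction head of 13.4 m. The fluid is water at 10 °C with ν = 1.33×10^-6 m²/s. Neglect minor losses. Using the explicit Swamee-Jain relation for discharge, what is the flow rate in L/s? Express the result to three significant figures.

Swamee-Jain (Type II): Q = -0.965·√(gD⁵h_f/L)·ln[ε/(3.7D) + √(3.17ν²L/(gD³h_f))]
√(gD⁵h_f/L) = √(9.81·0.296⁵·13.4/598) = 0.02235
ε/(3.7D) = 1.37×10^-4; √(3.17ν²L/(gD³h_f)) = 3.14×10^-5
Q = -0.965·0.02235·ln(1.683×10^-4) = 0.1874 m³/s
Check: V = 2.72 m/s, Re = 6.06×10^5, f = 0.01766, h_f = 13.5 m ≈ 13.4 m ✓

Q ≈ 187 L/s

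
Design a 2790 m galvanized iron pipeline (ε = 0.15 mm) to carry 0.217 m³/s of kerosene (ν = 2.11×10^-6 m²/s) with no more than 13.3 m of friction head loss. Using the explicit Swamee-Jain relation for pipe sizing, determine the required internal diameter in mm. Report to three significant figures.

Swamee-Jain (Type III): D = 0.66·[ε^1.25·(LQ²/(gh_f))^4.75 + ν·Q^9.4·(L/(gh_f))^5.2]^0.04
LQ²/(gh_f) = 1.007; L/(gh_f) = 21.38
Term 1 = ε^1.25·(…)^4.75 = 1.72×10^-5; Term 2 = ν·Q^9.4·(…)^5.2 = 1.01×10^-5
D = 0.66·(1.72×10^-5 + 1.01×10^-5)^0.04 = 0.4335 m = 433 mm
Check: V = 1.47 m/s, Re = 3.02×10^5, f = 0.01737, h_f = 12.3 m ≈ 13.3 m ✓

D ≈ 433 mm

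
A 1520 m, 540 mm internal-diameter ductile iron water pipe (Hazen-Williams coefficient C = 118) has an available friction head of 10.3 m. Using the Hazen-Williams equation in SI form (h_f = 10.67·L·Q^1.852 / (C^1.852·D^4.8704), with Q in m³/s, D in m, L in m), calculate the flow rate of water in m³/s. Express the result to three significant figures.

Q ≈ 0.438 m³/s

Rearranging: Q = [h_f·C^1.852·D^4.8704 / (10.67·L)]^(1/1.852)
Q = [10.3·118^1.852·0.540^4.8704 / (10.67·1520)]^0.540 = 0.4383 m³/s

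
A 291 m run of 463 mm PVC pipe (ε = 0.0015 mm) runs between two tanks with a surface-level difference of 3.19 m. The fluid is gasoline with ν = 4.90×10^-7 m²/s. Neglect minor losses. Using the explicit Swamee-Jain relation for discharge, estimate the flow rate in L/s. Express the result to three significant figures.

Q ≈ 535 L/s

Swamee-Jain (Type II): Q = -0.965·√(gD⁵h_f/L)·ln[ε/(3.7D) + √(3.17ν²L/(gD³h_f))]
√(gD⁵h_f/L) = √(9.81·0.463⁵·3.19/291) = 0.04783
ε/(3.7D) = 8.76×10^-7; √(3.17ν²L/(gD³h_f)) = 8.44×10^-6
Q = -0.965·0.04783·ln(9.320×10^-6) = 0.5347 m³/s
Check: V = 3.18 m/s, Re = 3.00×10^6, f = 0.009889, h_f = 3.19 m ≈ 3.19 m ✓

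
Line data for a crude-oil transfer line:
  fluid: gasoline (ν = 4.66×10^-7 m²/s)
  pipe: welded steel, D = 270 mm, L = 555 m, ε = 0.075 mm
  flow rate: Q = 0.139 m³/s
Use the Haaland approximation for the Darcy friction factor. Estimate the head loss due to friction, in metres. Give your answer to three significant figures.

V = 4Q/(πD²) = 4·0.139/(π·0.270²) = 2.428 m/s
Re = VD/ν = 2.428·0.270/4.66×10^-7 = 1.41×10^6 → turbulent
ε/D = 0.075/270 = 2.78×10^-4
Haaland: f = 0.01521
h_f = f(L/D)V²/(2g) = 0.01521·(555/0.270)·2.428²/(2·9.81) = 9.394 m

h_f ≈ 9.39 m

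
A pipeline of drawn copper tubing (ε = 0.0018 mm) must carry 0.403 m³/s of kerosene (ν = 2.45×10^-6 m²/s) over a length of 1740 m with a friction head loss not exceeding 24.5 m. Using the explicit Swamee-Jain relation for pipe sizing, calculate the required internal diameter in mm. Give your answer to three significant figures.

Swamee-Jain (Type III): D = 0.66·[ε^1.25·(LQ²/(gh_f))^4.75 + ν·Q^9.4·(L/(gh_f))^5.2]^0.04
LQ²/(gh_f) = 1.176; L/(gh_f) = 7.240
Term 1 = ε^1.25·(…)^4.75 = 1.42×10^-7; Term 2 = ν·Q^9.4·(…)^5.2 = 1.41×10^-5
D = 0.66·(1.42×10^-7 + 1.41×10^-5)^0.04 = 0.4224 m = 422 mm
Check: V = 2.88 m/s, Re = 4.96×10^5, f = 0.01318, h_f = 22.9 m ≈ 24.5 m ✓

D ≈ 422 mm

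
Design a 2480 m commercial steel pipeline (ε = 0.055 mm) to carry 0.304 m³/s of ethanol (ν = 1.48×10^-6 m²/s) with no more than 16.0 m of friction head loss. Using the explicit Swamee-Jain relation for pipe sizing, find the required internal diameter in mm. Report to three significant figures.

D ≈ 448 mm

Swamee-Jain (Type III): D = 0.66·[ε^1.25·(LQ²/(gh_f))^4.75 + ν·Q^9.4·(L/(gh_f))^5.2]^0.04
LQ²/(gh_f) = 1.460; L/(gh_f) = 15.80
Term 1 = ε^1.25·(…)^4.75 = 2.86×10^-5; Term 2 = ν·Q^9.4·(…)^5.2 = 3.49×10^-5
D = 0.66·(2.86×10^-5 + 3.49×10^-5)^0.04 = 0.4484 m = 448 mm
Check: V = 1.93 m/s, Re = 5.83×10^5, f = 0.01449, h_f = 15.1 m ≈ 16.0 m ✓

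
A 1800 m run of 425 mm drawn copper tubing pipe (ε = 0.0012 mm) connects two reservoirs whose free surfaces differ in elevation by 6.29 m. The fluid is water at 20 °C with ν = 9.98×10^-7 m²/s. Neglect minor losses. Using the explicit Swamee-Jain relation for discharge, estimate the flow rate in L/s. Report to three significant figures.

Swamee-Jain (Type II): Q = -0.965·√(gD⁵h_f/L)·ln[ε/(3.7D) + √(3.17ν²L/(gD³h_f))]
√(gD⁵h_f/L) = √(9.81·0.425⁵·6.29/1800) = 0.02180
ε/(3.7D) = 7.63×10^-7; √(3.17ν²L/(gD³h_f)) = 3.46×10^-5
Q = -0.965·0.02180·ln(3.540×10^-5) = 0.2156 m³/s
Check: V = 1.52 m/s, Re = 6.47×10^5, f = 0.01256, h_f = 6.26 m ≈ 6.29 m ✓

Q ≈ 216 L/s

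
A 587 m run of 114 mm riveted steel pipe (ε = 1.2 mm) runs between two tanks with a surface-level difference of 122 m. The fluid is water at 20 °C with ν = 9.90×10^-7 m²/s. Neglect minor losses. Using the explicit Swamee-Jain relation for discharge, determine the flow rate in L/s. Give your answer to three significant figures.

Swamee-Jain (Type II): Q = -0.965·√(gD⁵h_f/L)·ln[ε/(3.7D) + √(3.17ν²L/(gD³h_f))]
√(gD⁵h_f/L) = √(9.81·0.114⁵·122/587) = 0.006266
ε/(3.7D) = 0.00284; √(3.17ν²L/(gD³h_f)) = 3.21×10^-5
Q = -0.965·0.006266·ln(0.002877) = 0.03538 m³/s
Check: V = 3.47 m/s, Re = 3.99×10^5, f = 0.03881, h_f = 122 m ≈ 122 m ✓

Q ≈ 35.4 L/s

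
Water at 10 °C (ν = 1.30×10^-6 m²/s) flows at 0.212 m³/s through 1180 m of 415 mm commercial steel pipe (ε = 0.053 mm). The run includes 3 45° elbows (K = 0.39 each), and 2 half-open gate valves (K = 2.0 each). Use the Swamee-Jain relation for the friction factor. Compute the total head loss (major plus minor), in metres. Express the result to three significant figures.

H_L ≈ 5.91 m

V = 4Q/(πD²) = 1.567 m/s; V²/2g = 0.1252 m
Re = 5.00×10^5, ε/D = 1.28×10^-4 → f = 0.01478 (Swamee-Jain)
Major: h_f = f(L/D)·V²/2g = 0.01478·2843·0.1252 = 5.261 m
Minor: ΣK = 5.17; h_m = ΣK·V²/2g = 0.6473 m
Total H_L = 5.261 + 0.6473 = 5.909 m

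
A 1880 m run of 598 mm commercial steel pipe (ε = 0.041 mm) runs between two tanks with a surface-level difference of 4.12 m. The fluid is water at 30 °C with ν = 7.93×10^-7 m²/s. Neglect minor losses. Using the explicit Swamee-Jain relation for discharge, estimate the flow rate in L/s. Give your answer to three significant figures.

Q ≈ 397 L/s

Swamee-Jain (Type II): Q = -0.965·√(gD⁵h_f/L)·ln[ε/(3.7D) + √(3.17ν²L/(gD³h_f))]
√(gD⁵h_f/L) = √(9.81·0.598⁵·4.12/1880) = 0.04055
ε/(3.7D) = 1.85×10^-5; √(3.17ν²L/(gD³h_f)) = 2.08×10^-5
Q = -0.965·0.04055·ln(3.935×10^-5) = 0.3969 m³/s
Check: V = 1.41 m/s, Re = 1.07×10^6, f = 0.01293, h_f = 4.14 m ≈ 4.12 m ✓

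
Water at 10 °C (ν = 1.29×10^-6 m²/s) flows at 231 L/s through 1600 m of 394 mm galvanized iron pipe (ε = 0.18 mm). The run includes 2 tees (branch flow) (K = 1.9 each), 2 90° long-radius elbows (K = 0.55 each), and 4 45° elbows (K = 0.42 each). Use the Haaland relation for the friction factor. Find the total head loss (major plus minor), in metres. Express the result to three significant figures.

V = 4Q/(πD²) = 1.895 m/s; V²/2g = 0.1830 m
Re = 5.79×10^5, ε/D = 4.57×10^-4 → f = 0.01718 (Haaland)
Major: h_f = f(L/D)·V²/2g = 0.01718·4061·0.1830 = 12.77 m
Minor: ΣK = 6.58; h_m = ΣK·V²/2g = 1.204 m
Total H_L = 12.77 + 1.204 = 13.97 m

H_L ≈ 14.0 m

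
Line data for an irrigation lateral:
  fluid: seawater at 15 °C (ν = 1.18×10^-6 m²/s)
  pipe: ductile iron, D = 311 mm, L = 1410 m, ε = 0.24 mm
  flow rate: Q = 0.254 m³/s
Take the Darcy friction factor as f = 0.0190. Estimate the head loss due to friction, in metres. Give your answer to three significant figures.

h_f ≈ 49.1 m

V = 4Q/(πD²) = 4·0.254/(π·0.311²) = 3.344 m/s
h_f = f(L/D)V²/(2g) = 0.01900·(1410/0.311)·3.344²/(2·9.81) = 49.09 m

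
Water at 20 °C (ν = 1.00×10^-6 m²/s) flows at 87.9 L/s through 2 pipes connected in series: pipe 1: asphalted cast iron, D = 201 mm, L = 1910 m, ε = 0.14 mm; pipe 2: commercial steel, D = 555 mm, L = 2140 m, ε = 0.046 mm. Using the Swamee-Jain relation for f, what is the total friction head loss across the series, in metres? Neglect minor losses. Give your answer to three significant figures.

H ≈ 70.4 m

Pipe 1: V = 2.770 m/s, Re = 5.57×10^5, ε/D = 6.97×10^-4, f = 0.01883, h_1 = f(L/D)V²/2g = 69.97 m
Pipe 2: V = 0.3633 m/s, Re = 2.02×10^5, ε/D = 8.29×10^-5, f = 0.01623, h_2 = f(L/D)V²/2g = 0.4211 m
Series → Q common, losses add: H = Σh = 70.39 m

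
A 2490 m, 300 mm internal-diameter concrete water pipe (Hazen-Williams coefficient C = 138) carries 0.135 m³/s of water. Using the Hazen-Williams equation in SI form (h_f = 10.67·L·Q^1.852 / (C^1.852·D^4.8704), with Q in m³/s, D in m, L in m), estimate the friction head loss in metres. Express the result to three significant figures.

h_f = 10.67·2490·0.135^1.852 / (138^1.852·0.300^4.8704) = 24.96 m

h_f ≈ 25.0 m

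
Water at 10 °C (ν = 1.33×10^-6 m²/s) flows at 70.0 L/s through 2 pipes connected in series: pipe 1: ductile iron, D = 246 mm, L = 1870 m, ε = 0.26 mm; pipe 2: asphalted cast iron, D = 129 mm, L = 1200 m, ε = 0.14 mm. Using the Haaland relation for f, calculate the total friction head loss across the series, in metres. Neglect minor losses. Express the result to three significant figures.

H ≈ 297 m

Pipe 1: V = 1.473 m/s, Re = 2.72×10^5, ε/D = 0.00106, f = 0.02084, h_1 = f(L/D)V²/2g = 17.51 m
Pipe 2: V = 5.356 m/s, Re = 5.19×10^5, ε/D = 0.00109, f = 0.02055, h_2 = f(L/D)V²/2g = 279.5 m
Series → Q common, losses add: H = Σh = 297.0 m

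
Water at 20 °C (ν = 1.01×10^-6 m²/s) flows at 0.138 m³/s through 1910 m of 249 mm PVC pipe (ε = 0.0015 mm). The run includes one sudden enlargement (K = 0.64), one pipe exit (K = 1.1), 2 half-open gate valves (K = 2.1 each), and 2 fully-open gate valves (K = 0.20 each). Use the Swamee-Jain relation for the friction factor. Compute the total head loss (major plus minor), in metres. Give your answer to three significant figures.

V = 4Q/(πD²) = 2.834 m/s; V²/2g = 0.4093 m
Re = 6.99×10^5, ε/D = 6.02×10^-6 → f = 0.01246 (Swamee-Jain)
Major: h_f = f(L/D)·V²/2g = 0.01246·7671·0.4093 = 39.13 m
Minor: ΣK = 6.34; h_m = ΣK·V²/2g = 2.595 m
Total H_L = 39.13 + 2.595 = 41.72 m

H_L ≈ 41.7 m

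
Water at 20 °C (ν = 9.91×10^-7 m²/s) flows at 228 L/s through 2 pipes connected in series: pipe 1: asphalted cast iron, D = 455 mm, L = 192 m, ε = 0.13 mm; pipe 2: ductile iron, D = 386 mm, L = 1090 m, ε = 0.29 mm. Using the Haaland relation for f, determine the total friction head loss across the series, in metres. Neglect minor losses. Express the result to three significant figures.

Pipe 1: V = 1.402 m/s, Re = 6.44×10^5, ε/D = 2.86×10^-4, f = 0.01579, h_1 = f(L/D)V²/2g = 0.6679 m
Pipe 2: V = 1.948 m/s, Re = 7.59×10^5, ε/D = 7.51×10^-4, f = 0.01880, h_2 = f(L/D)V²/2g = 10.27 m
Series → Q common, losses add: H = Σh = 10.94 m

H ≈ 10.9 m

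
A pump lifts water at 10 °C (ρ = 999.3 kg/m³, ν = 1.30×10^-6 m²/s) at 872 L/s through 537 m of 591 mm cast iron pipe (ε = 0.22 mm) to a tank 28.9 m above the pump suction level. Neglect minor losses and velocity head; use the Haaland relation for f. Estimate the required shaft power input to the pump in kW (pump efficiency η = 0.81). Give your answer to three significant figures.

P_shaft ≈ 384 kW

V = 4Q/(πD²) = 3.179 m/s; Re = 1.45×10^6; ε/D = 3.72×10^-4; f = 0.01606
h_f = f(L/D)V²/2g = 7.515 m
Total head H = z + h_f = 28.9 + 7.515 = 36.42 m
P_hyd = ρgQH = 999.3·9.81·0.872·36.42 = 311.3 kW
P_shaft = P_hyd/η = 311.3/0.81 = 384.3 kW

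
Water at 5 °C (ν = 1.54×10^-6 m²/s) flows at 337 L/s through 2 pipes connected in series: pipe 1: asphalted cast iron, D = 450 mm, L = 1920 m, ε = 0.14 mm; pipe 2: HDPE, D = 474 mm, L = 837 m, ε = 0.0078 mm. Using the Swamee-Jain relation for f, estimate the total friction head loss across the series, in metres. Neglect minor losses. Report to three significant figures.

H ≈ 20.1 m

Pipe 1: V = 2.119 m/s, Re = 6.19×10^5, ε/D = 3.11×10^-4, f = 0.01624, h_1 = f(L/D)V²/2g = 15.86 m
Pipe 2: V = 1.910 m/s, Re = 5.88×10^5, ε/D = 1.65×10^-5, f = 0.01301, h_2 = f(L/D)V²/2g = 4.270 m
Series → Q common, losses add: H = Σh = 20.13 m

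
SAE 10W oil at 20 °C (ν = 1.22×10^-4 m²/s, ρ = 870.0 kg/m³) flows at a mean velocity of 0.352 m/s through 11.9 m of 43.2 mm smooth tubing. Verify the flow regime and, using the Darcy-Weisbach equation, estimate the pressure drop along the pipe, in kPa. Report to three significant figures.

Δp ≈ 7.62 kPa

Re = VD/ν = 0.352·0.04320/1.22×10^-4 = 125 → laminar (Re < 2300)
f = 64/Re = 0.5135
h_f = f(L/D)V²/(2g) = 0.5135·(11.9/0.04320)·0.352²/(2·9.81) = 0.8932 m
Δp = ρg·h_f = 870.0·9.81·0.8932 = 7.623 kPa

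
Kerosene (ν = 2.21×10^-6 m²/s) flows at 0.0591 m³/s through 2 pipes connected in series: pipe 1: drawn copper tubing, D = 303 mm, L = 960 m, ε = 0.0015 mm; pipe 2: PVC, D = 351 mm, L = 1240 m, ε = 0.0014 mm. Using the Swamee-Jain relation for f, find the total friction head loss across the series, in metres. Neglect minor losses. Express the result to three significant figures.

Pipe 1: V = 0.8196 m/s, Re = 1.12×10^5, ε/D = 4.95×10^-6, f = 0.01747, h_1 = f(L/D)V²/2g = 1.895 m
Pipe 2: V = 0.6108 m/s, Re = 9.70×10^4, ε/D = 3.99×10^-6, f = 0.01800, h_2 = f(L/D)V²/2g = 1.209 m
Series → Q common, losses add: H = Σh = 3.104 m

H ≈ 3.10 m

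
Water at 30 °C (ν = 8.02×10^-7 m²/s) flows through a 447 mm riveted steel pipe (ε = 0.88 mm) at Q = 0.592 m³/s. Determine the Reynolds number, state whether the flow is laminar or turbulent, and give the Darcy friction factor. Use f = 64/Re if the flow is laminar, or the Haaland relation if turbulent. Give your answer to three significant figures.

V = 4Q/(πD²) = 3.772 m/s
Re = VD/ν = 3.772·0.447/8.02×10^-7 = 2.10×10^6
Re > 4000 → turbulent; ε/D = 0.00197
Haaland: f = 0.02345

Re ≈ 2.10×10^6; turbulent; f ≈ 0.0234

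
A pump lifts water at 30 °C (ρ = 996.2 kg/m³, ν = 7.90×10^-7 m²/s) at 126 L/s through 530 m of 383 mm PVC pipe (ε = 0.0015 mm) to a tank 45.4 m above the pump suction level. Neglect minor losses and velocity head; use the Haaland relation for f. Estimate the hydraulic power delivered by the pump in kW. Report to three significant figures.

P_hyd ≈ 57.3 kW

V = 4Q/(πD²) = 1.094 m/s; Re = 5.30×10^5; ε/D = 3.92×10^-6; f = 0.01297
h_f = f(L/D)V²/2g = 1.094 m
Total head H = z + h_f = 45.4 + 1.094 = 46.49 m
P_hyd = ρgQH = 996.2·9.81·0.126·46.49 = 57.25 kW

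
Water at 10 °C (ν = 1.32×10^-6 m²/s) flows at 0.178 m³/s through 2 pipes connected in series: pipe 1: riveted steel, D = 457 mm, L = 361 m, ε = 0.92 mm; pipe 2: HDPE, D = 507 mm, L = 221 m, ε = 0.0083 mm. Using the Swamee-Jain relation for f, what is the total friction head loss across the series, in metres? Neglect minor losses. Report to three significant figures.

Pipe 1: V = 1.085 m/s, Re = 3.76×10^5, ε/D = 0.00201, f = 0.02408, h_1 = f(L/D)V²/2g = 1.141 m
Pipe 2: V = 0.8817 m/s, Re = 3.39×10^5, ε/D = 1.64×10^-5, f = 0.01426, h_2 = f(L/D)V²/2g = 0.2463 m
Series → Q common, losses add: H = Σh = 1.388 m

H ≈ 1.39 m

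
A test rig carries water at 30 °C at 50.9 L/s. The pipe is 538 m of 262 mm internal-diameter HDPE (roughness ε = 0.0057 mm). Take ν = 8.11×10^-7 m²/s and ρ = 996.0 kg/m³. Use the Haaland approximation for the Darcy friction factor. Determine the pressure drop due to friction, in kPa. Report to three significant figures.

Δp ≈ 13.2 kPa

V = 4Q/(πD²) = 4·0.0509/(π·0.262²) = 0.9441 m/s
Re = VD/ν = 0.9441·0.262/8.11×10^-7 = 3.05×10^5 → turbulent
ε/D = 0.0057/262 = 2.18×10^-5
Haaland: f = 0.01448
h_f = f(L/D)V²/(2g) = 0.01448·(538/0.262)·0.9441²/(2·9.81) = 1.351 m
Δp = ρg·h_f = 996.0·9.81·1.351 = 13.20 kPa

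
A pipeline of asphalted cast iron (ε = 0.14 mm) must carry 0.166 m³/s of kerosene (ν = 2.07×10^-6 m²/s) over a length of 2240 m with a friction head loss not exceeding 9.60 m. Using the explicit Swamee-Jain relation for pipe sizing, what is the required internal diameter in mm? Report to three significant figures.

Swamee-Jain (Type III): D = 0.66·[ε^1.25·(LQ²/(gh_f))^4.75 + ν·Q^9.4·(L/(gh_f))^5.2]^0.04
LQ²/(gh_f) = 0.6554; L/(gh_f) = 23.79
Term 1 = ε^1.25·(…)^4.75 = 2.05×10^-6; Term 2 = ν·Q^9.4·(…)^5.2 = 1.39×10^-6
D = 0.66·(2.05×10^-6 + 1.39×10^-6)^0.04 = 0.3990 m = 399 mm
Check: V = 1.33 m/s, Re = 2.56×10^5, f = 0.01766, h_f = 8.91 m ≈ 9.60 m ✓

D ≈ 399 mm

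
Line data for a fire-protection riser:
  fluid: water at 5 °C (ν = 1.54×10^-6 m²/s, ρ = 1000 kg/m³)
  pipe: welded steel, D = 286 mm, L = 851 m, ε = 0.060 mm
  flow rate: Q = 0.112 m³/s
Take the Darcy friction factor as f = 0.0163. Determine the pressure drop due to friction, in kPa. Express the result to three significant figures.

Δp ≈ 73.7 kPa

V = 4Q/(πD²) = 4·0.112/(π·0.286²) = 1.743 m/s
h_f = f(L/D)V²/(2g) = 0.01630·(851/0.286)·1.743²/(2·9.81) = 7.514 m
Δp = ρg·h_f = 1000·9.81·7.514 = 73.71 kPa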